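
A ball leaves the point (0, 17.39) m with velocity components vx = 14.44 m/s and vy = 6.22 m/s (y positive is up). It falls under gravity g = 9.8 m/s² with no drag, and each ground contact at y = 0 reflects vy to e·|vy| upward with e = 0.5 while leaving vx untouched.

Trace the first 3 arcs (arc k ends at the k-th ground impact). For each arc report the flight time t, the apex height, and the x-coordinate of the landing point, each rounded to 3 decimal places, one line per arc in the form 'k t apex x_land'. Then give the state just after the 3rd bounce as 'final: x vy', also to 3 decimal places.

Arc 1: start y=17.390, vy=6.220 → t=2.623, apex=19.364, x_land=37.871, impact vy=-19.482
  bounce: vy ← 0.5·19.482 = 9.741
Arc 2: start y=0.000, vy=9.741 → t=1.988, apex=4.841, x_land=66.576, impact vy=-9.741
  bounce: vy ← 0.5·9.741 = 4.870
Arc 3: start y=0.000, vy=4.870 → t=0.994, apex=1.210, x_land=80.929, impact vy=-4.870
  bounce: vy ← 0.5·4.870 = 2.435

1 2.623 19.364 37.871
2 1.988 4.841 66.576
3 0.994 1.210 80.929
final: 80.929 2.435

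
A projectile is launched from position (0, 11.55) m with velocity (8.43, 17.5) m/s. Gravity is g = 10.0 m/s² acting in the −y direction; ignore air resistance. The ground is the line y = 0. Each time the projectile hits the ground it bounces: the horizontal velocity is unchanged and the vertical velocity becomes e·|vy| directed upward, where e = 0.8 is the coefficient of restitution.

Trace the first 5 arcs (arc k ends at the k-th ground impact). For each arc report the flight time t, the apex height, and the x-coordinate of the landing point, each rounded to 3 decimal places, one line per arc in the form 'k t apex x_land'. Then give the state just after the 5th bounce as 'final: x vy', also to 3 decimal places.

1 4.068 26.863 34.292
2 3.709 17.192 65.555
3 2.967 11.003 90.566
4 2.373 7.042 110.575
5 1.899 4.507 126.582
final: 126.582 7.595

Arc 1: start y=11.550, vy=17.500 → t=4.068, apex=26.863, x_land=34.292, impact vy=-23.179
  bounce: vy ← 0.8·23.179 = 18.543
Arc 2: start y=0.000, vy=18.543 → t=3.709, apex=17.192, x_land=65.555, impact vy=-18.543
  bounce: vy ← 0.8·18.543 = 14.834
Arc 3: start y=0.000, vy=14.834 → t=2.967, apex=11.003, x_land=90.566, impact vy=-14.834
  bounce: vy ← 0.8·14.834 = 11.867
Arc 4: start y=0.000, vy=11.867 → t=2.373, apex=7.042, x_land=110.575, impact vy=-11.867
  bounce: vy ← 0.8·11.867 = 9.494
Arc 5: start y=0.000, vy=9.494 → t=1.899, apex=4.507, x_land=126.582, impact vy=-9.494
  bounce: vy ← 0.8·9.494 = 7.595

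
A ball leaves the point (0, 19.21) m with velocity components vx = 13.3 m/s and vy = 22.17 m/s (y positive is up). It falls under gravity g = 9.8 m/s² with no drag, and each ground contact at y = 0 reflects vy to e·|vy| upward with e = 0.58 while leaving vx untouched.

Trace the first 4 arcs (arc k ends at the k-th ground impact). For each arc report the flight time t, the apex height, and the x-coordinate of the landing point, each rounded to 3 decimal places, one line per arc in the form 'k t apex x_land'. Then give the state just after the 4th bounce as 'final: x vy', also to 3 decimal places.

1 5.269 44.287 70.072
2 3.487 14.898 116.454
3 2.023 5.012 143.356
4 1.173 1.686 158.959
final: 158.959 3.334

Arc 1: start y=19.210, vy=22.170 → t=5.269, apex=44.287, x_land=70.072, impact vy=-29.462
  bounce: vy ← 0.58·29.462 = 17.088
Arc 2: start y=0.000, vy=17.088 → t=3.487, apex=14.898, x_land=116.454, impact vy=-17.088
  bounce: vy ← 0.58·17.088 = 9.911
Arc 3: start y=0.000, vy=9.911 → t=2.023, apex=5.012, x_land=143.356, impact vy=-9.911
  bounce: vy ← 0.58·9.911 = 5.748
Arc 4: start y=0.000, vy=5.748 → t=1.173, apex=1.686, x_land=158.959, impact vy=-5.748
  bounce: vy ← 0.58·5.748 = 3.334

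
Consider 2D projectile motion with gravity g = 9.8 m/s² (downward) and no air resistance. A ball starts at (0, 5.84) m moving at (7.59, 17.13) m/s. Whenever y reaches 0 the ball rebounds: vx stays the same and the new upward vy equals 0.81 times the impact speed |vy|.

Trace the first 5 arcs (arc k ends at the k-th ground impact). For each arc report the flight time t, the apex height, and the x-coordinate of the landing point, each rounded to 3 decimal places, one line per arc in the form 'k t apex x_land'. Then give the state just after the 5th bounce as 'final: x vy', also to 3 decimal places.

1 3.809 20.811 28.909
2 3.339 13.654 54.249
3 2.704 8.959 74.775
4 2.190 5.878 91.400
5 1.774 3.856 104.867
final: 104.867 7.042

Arc 1: start y=5.840, vy=17.130 → t=3.809, apex=20.811, x_land=28.909, impact vy=-20.197
  bounce: vy ← 0.81·20.197 = 16.359
Arc 2: start y=0.000, vy=16.359 → t=3.339, apex=13.654, x_land=54.249, impact vy=-16.359
  bounce: vy ← 0.81·16.359 = 13.251
Arc 3: start y=0.000, vy=13.251 → t=2.704, apex=8.959, x_land=74.775, impact vy=-13.251
  bounce: vy ← 0.81·13.251 = 10.733
Arc 4: start y=0.000, vy=10.733 → t=2.190, apex=5.878, x_land=91.400, impact vy=-10.733
  bounce: vy ← 0.81·10.733 = 8.694
Arc 5: start y=0.000, vy=8.694 → t=1.774, apex=3.856, x_land=104.867, impact vy=-8.694
  bounce: vy ← 0.81·8.694 = 7.042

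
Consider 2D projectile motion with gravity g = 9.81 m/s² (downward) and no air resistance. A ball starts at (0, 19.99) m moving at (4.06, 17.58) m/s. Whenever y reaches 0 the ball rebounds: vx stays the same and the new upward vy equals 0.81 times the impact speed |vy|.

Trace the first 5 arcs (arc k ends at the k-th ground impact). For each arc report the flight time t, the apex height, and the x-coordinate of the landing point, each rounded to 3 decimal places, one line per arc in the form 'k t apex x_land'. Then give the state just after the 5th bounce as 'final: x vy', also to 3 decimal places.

1 4.491 35.742 18.235
2 4.373 23.450 35.990
3 3.542 15.386 50.371
4 2.869 10.095 62.020
5 2.324 6.623 71.456
final: 71.456 9.233

Arc 1: start y=19.990, vy=17.580 → t=4.491, apex=35.742, x_land=18.235, impact vy=-26.481
  bounce: vy ← 0.81·26.481 = 21.450
Arc 2: start y=0.000, vy=21.450 → t=4.373, apex=23.450, x_land=35.990, impact vy=-21.450
  bounce: vy ← 0.81·21.450 = 17.374
Arc 3: start y=0.000, vy=17.374 → t=3.542, apex=15.386, x_land=50.371, impact vy=-17.374
  bounce: vy ← 0.81·17.374 = 14.073
Arc 4: start y=0.000, vy=14.073 → t=2.869, apex=10.095, x_land=62.020, impact vy=-14.073
  bounce: vy ← 0.81·14.073 = 11.399
Arc 5: start y=0.000, vy=11.399 → t=2.324, apex=6.623, x_land=71.456, impact vy=-11.399
  bounce: vy ← 0.81·11.399 = 9.233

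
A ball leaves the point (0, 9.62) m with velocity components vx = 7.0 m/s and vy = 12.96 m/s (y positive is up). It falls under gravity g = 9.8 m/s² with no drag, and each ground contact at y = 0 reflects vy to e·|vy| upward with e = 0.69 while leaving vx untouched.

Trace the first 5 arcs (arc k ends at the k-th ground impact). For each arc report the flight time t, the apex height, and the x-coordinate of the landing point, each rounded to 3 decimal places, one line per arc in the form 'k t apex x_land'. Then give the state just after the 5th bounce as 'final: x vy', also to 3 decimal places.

Arc 1: start y=9.620, vy=12.960 → t=3.249, apex=18.189, x_land=22.744, impact vy=-18.882
  bounce: vy ← 0.69·18.882 = 13.028
Arc 2: start y=0.000, vy=13.028 → t=2.659, apex=8.660, x_land=41.356, impact vy=-13.028
  bounce: vy ← 0.69·13.028 = 8.990
Arc 3: start y=0.000, vy=8.990 → t=1.835, apex=4.123, x_land=54.198, impact vy=-8.990
  bounce: vy ← 0.69·8.990 = 6.203
Arc 4: start y=0.000, vy=6.203 → t=1.266, apex=1.963, x_land=63.059, impact vy=-6.203
  bounce: vy ← 0.69·6.203 = 4.280
Arc 5: start y=0.000, vy=4.280 → t=0.873, apex=0.935, x_land=69.173, impact vy=-4.280
  bounce: vy ← 0.69·4.280 = 2.953

1 3.249 18.189 22.744
2 2.659 8.660 41.356
3 1.835 4.123 54.198
4 1.266 1.963 63.059
5 0.873 0.935 69.173
final: 69.173 2.953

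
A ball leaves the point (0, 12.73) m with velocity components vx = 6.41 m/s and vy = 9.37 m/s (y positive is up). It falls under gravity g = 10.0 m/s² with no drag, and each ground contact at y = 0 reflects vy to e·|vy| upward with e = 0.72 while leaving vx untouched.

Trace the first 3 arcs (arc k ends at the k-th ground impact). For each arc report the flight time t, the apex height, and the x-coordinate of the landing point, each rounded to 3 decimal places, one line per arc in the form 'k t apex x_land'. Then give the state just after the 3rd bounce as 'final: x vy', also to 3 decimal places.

1 2.787 17.120 17.867
2 2.665 8.875 34.947
3 1.918 4.601 47.245
final: 47.245 6.907

Arc 1: start y=12.730, vy=9.370 → t=2.787, apex=17.120, x_land=17.867, impact vy=-18.504
  bounce: vy ← 0.72·18.504 = 13.323
Arc 2: start y=0.000, vy=13.323 → t=2.665, apex=8.875, x_land=34.947, impact vy=-13.323
  bounce: vy ← 0.72·13.323 = 9.592
Arc 3: start y=0.000, vy=9.592 → t=1.918, apex=4.601, x_land=47.245, impact vy=-9.592
  bounce: vy ← 0.72·9.592 = 6.907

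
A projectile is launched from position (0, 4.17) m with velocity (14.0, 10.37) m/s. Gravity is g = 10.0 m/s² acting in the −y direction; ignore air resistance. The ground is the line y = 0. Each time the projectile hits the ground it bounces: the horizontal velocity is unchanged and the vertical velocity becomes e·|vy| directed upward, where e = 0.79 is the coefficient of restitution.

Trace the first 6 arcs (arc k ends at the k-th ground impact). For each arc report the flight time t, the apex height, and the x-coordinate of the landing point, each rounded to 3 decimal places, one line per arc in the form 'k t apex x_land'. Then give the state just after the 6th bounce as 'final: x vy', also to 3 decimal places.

1 2.419 9.547 33.863
2 2.183 5.958 64.429
3 1.725 3.719 88.575
4 1.363 2.321 107.651
5 1.076 1.448 122.721
6 0.850 0.904 134.626
final: 134.626 3.359

Arc 1: start y=4.170, vy=10.370 → t=2.419, apex=9.547, x_land=33.863, impact vy=-13.818
  bounce: vy ← 0.79·13.818 = 10.916
Arc 2: start y=0.000, vy=10.916 → t=2.183, apex=5.958, x_land=64.429, impact vy=-10.916
  bounce: vy ← 0.79·10.916 = 8.624
Arc 3: start y=0.000, vy=8.624 → t=1.725, apex=3.719, x_land=88.575, impact vy=-8.624
  bounce: vy ← 0.79·8.624 = 6.813
Arc 4: start y=0.000, vy=6.813 → t=1.363, apex=2.321, x_land=107.651, impact vy=-6.813
  bounce: vy ← 0.79·6.813 = 5.382
Arc 5: start y=0.000, vy=5.382 → t=1.076, apex=1.448, x_land=122.721, impact vy=-5.382
  bounce: vy ← 0.79·5.382 = 4.252
Arc 6: start y=0.000, vy=4.252 → t=0.850, apex=0.904, x_land=134.626, impact vy=-4.252
  bounce: vy ← 0.79·4.252 = 3.359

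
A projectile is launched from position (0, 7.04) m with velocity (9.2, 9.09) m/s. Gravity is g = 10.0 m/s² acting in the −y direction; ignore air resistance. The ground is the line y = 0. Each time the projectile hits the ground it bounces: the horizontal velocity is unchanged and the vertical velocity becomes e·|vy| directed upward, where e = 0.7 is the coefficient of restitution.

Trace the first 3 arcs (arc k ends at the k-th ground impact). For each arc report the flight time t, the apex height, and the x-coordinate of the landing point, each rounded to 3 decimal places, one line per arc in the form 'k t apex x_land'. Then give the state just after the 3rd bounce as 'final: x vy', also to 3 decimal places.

1 2.404 11.171 22.115
2 2.093 5.474 41.367
3 1.465 2.682 54.844
final: 54.844 5.127

Arc 1: start y=7.040, vy=9.090 → t=2.404, apex=11.171, x_land=22.115, impact vy=-14.948
  bounce: vy ← 0.7·14.948 = 10.463
Arc 2: start y=0.000, vy=10.463 → t=2.093, apex=5.474, x_land=41.367, impact vy=-10.463
  bounce: vy ← 0.7·10.463 = 7.324
Arc 3: start y=0.000, vy=7.324 → t=1.465, apex=2.682, x_land=54.844, impact vy=-7.324
  bounce: vy ← 0.7·7.324 = 5.127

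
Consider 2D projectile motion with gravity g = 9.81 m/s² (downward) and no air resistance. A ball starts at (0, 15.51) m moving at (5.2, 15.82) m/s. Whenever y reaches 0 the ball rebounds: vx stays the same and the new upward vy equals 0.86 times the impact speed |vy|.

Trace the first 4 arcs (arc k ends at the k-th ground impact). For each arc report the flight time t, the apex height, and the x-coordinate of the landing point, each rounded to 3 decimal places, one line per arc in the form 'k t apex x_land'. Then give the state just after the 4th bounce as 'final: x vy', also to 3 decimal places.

1 4.013 28.266 20.869
2 4.129 20.906 42.339
3 3.551 15.462 60.804
4 3.054 11.435 76.684
final: 76.684 12.882

Arc 1: start y=15.510, vy=15.820 → t=4.013, apex=28.266, x_land=20.869, impact vy=-23.549
  bounce: vy ← 0.86·23.549 = 20.253
Arc 2: start y=0.000, vy=20.253 → t=4.129, apex=20.906, x_land=42.339, impact vy=-20.253
  bounce: vy ← 0.86·20.253 = 17.417
Arc 3: start y=0.000, vy=17.417 → t=3.551, apex=15.462, x_land=60.804, impact vy=-17.417
  bounce: vy ← 0.86·17.417 = 14.979
Arc 4: start y=0.000, vy=14.979 → t=3.054, apex=11.435, x_land=76.684, impact vy=-14.979
  bounce: vy ← 0.86·14.979 = 12.882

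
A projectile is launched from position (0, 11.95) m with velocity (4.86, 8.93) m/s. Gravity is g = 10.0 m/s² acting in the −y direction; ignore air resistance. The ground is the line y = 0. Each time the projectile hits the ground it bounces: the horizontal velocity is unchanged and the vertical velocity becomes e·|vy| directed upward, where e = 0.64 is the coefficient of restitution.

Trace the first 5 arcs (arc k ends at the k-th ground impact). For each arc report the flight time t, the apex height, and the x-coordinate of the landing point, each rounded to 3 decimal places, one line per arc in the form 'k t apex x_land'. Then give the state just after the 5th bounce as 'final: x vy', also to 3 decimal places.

1 2.678 15.937 13.017
2 2.285 6.528 24.123
3 1.463 2.674 31.231
4 0.936 1.095 35.780
5 0.599 0.449 38.692
final: 38.692 1.917

Arc 1: start y=11.950, vy=8.930 → t=2.678, apex=15.937, x_land=13.017, impact vy=-17.853
  bounce: vy ← 0.64·17.853 = 11.426
Arc 2: start y=0.000, vy=11.426 → t=2.285, apex=6.528, x_land=24.123, impact vy=-11.426
  bounce: vy ← 0.64·11.426 = 7.313
Arc 3: start y=0.000, vy=7.313 → t=1.463, apex=2.674, x_land=31.231, impact vy=-7.313
  bounce: vy ← 0.64·7.313 = 4.680
Arc 4: start y=0.000, vy=4.680 → t=0.936, apex=1.095, x_land=35.780, impact vy=-4.680
  bounce: vy ← 0.64·4.680 = 2.995
Arc 5: start y=0.000, vy=2.995 → t=0.599, apex=0.449, x_land=38.692, impact vy=-2.995
  bounce: vy ← 0.64·2.995 = 1.917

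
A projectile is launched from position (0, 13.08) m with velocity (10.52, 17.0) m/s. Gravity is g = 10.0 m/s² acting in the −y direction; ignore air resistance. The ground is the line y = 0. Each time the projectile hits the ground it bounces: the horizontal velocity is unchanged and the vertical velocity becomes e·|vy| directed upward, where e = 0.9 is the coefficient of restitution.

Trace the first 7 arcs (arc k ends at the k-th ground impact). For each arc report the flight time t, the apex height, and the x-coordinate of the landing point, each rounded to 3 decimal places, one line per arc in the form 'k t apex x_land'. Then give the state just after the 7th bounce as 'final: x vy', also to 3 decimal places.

1 4.046 27.530 42.569
2 4.224 22.299 87.002
3 3.801 18.062 126.992
4 3.421 14.631 162.983
5 3.079 11.851 195.374
6 2.771 9.599 224.527
7 2.494 7.775 250.764
final: 250.764 11.223

Arc 1: start y=13.080, vy=17.000 → t=4.046, apex=27.530, x_land=42.569, impact vy=-23.465
  bounce: vy ← 0.9·23.465 = 21.118
Arc 2: start y=0.000, vy=21.118 → t=4.224, apex=22.299, x_land=87.002, impact vy=-21.118
  bounce: vy ← 0.9·21.118 = 19.007
Arc 3: start y=0.000, vy=19.007 → t=3.801, apex=18.062, x_land=126.992, impact vy=-19.007
  bounce: vy ← 0.9·19.007 = 17.106
Arc 4: start y=0.000, vy=17.106 → t=3.421, apex=14.631, x_land=162.983, impact vy=-17.106
  bounce: vy ← 0.9·17.106 = 15.395
Arc 5: start y=0.000, vy=15.395 → t=3.079, apex=11.851, x_land=195.374, impact vy=-15.395
  bounce: vy ← 0.9·15.395 = 13.856
Arc 6: start y=0.000, vy=13.856 → t=2.771, apex=9.599, x_land=224.527, impact vy=-13.856
  bounce: vy ← 0.9·13.856 = 12.470
Arc 7: start y=0.000, vy=12.470 → t=2.494, apex=7.775, x_land=250.764, impact vy=-12.470
  bounce: vy ← 0.9·12.470 = 11.223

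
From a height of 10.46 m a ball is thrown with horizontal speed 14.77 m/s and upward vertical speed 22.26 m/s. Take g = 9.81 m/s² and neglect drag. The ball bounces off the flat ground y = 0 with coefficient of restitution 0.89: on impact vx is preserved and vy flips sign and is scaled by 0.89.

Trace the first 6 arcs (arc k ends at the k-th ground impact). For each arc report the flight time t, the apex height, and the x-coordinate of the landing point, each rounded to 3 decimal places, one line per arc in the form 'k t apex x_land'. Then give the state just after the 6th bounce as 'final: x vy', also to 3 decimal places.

1 4.968 35.715 73.370
2 4.803 28.290 144.313
3 4.275 22.409 207.452
4 3.805 17.750 263.646
5 3.386 14.060 313.658
6 3.014 11.137 358.169
final: 358.169 13.156

Arc 1: start y=10.460, vy=22.260 → t=4.968, apex=35.715, x_land=73.370, impact vy=-26.471
  bounce: vy ← 0.89·26.471 = 23.560
Arc 2: start y=0.000, vy=23.560 → t=4.803, apex=28.290, x_land=144.313, impact vy=-23.560
  bounce: vy ← 0.89·23.560 = 20.968
Arc 3: start y=0.000, vy=20.968 → t=4.275, apex=22.409, x_land=207.452, impact vy=-20.968
  bounce: vy ← 0.89·20.968 = 18.661
Arc 4: start y=0.000, vy=18.661 → t=3.805, apex=17.750, x_land=263.646, impact vy=-18.661
  bounce: vy ← 0.89·18.661 = 16.609
Arc 5: start y=0.000, vy=16.609 → t=3.386, apex=14.060, x_land=313.658, impact vy=-16.609
  bounce: vy ← 0.89·16.609 = 14.782
Arc 6: start y=0.000, vy=14.782 → t=3.014, apex=11.137, x_land=358.169, impact vy=-14.782
  bounce: vy ← 0.89·14.782 = 13.156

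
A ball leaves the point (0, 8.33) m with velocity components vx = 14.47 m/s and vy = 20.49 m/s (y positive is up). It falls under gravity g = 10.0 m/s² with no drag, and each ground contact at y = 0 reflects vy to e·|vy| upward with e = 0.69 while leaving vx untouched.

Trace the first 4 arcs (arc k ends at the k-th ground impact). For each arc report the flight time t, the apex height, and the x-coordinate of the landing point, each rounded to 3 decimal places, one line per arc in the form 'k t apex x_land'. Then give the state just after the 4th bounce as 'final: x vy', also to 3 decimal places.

1 4.471 29.322 64.690
2 3.342 13.960 113.047
3 2.306 6.646 146.414
4 1.591 3.164 169.436
final: 169.436 5.489

Arc 1: start y=8.330, vy=20.490 → t=4.471, apex=29.322, x_land=64.690, impact vy=-24.217
  bounce: vy ← 0.69·24.217 = 16.709
Arc 2: start y=0.000, vy=16.709 → t=3.342, apex=13.960, x_land=113.047, impact vy=-16.709
  bounce: vy ← 0.69·16.709 = 11.529
Arc 3: start y=0.000, vy=11.529 → t=2.306, apex=6.646, x_land=146.414, impact vy=-11.529
  bounce: vy ← 0.69·11.529 = 7.955
Arc 4: start y=0.000, vy=7.955 → t=1.591, apex=3.164, x_land=169.436, impact vy=-7.955
  bounce: vy ← 0.69·7.955 = 5.489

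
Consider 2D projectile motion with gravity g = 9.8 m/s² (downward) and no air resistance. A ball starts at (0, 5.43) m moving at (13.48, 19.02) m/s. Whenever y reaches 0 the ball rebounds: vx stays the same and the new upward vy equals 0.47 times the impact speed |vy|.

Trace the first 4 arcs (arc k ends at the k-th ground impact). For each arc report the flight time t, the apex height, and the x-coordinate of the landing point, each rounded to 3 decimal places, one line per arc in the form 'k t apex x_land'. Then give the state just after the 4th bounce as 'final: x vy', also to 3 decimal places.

1 4.149 23.887 55.925
2 2.075 5.277 83.902
3 0.975 1.166 97.051
4 0.458 0.257 103.231
final: 103.231 1.056

Arc 1: start y=5.430, vy=19.020 → t=4.149, apex=23.887, x_land=55.925, impact vy=-21.638
  bounce: vy ← 0.47·21.638 = 10.170
Arc 2: start y=0.000, vy=10.170 → t=2.075, apex=5.277, x_land=83.902, impact vy=-10.170
  bounce: vy ← 0.47·10.170 = 4.780
Arc 3: start y=0.000, vy=4.780 → t=0.975, apex=1.166, x_land=97.051, impact vy=-4.780
  bounce: vy ← 0.47·4.780 = 2.246
Arc 4: start y=0.000, vy=2.246 → t=0.458, apex=0.257, x_land=103.231, impact vy=-2.246
  bounce: vy ← 0.47·2.246 = 1.056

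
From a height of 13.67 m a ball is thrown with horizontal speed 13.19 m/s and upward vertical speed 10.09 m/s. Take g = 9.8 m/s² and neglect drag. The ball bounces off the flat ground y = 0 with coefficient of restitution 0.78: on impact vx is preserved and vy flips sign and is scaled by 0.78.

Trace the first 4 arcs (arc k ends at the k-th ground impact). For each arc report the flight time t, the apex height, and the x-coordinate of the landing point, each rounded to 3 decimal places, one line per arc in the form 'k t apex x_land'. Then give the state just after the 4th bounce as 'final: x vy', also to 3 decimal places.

1 2.992 18.864 39.460
2 3.061 11.477 79.834
3 2.387 6.983 111.325
4 1.862 4.248 135.887
final: 135.887 7.117

Arc 1: start y=13.670, vy=10.090 → t=2.992, apex=18.864, x_land=39.460, impact vy=-19.229
  bounce: vy ← 0.78·19.229 = 14.998
Arc 2: start y=0.000, vy=14.998 → t=3.061, apex=11.477, x_land=79.834, impact vy=-14.998
  bounce: vy ← 0.78·14.998 = 11.699
Arc 3: start y=0.000, vy=11.699 → t=2.387, apex=6.983, x_land=111.325, impact vy=-11.699
  bounce: vy ← 0.78·11.699 = 9.125
Arc 4: start y=0.000, vy=9.125 → t=1.862, apex=4.248, x_land=135.887, impact vy=-9.125
  bounce: vy ← 0.78·9.125 = 7.117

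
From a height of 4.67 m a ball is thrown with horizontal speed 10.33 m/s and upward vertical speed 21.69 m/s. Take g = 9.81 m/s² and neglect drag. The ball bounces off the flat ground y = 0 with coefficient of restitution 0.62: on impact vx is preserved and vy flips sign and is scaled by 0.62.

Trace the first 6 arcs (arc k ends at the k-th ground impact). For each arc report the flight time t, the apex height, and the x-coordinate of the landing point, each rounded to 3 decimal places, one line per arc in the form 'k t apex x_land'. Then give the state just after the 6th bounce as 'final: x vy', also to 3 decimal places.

1 4.628 28.648 47.805
2 2.997 11.012 78.761
3 1.858 4.233 97.954
4 1.152 1.627 109.854
5 0.714 0.626 117.232
6 0.443 0.240 121.806
final: 121.806 1.347

Arc 1: start y=4.670, vy=21.690 → t=4.628, apex=28.648, x_land=47.805, impact vy=-23.708
  bounce: vy ← 0.62·23.708 = 14.699
Arc 2: start y=0.000, vy=14.699 → t=2.997, apex=11.012, x_land=78.761, impact vy=-14.699
  bounce: vy ← 0.62·14.699 = 9.113
Arc 3: start y=0.000, vy=9.113 → t=1.858, apex=4.233, x_land=97.954, impact vy=-9.113
  bounce: vy ← 0.62·9.113 = 5.650
Arc 4: start y=0.000, vy=5.650 → t=1.152, apex=1.627, x_land=109.854, impact vy=-5.650
  bounce: vy ← 0.62·5.650 = 3.503
Arc 5: start y=0.000, vy=3.503 → t=0.714, apex=0.626, x_land=117.232, impact vy=-3.503
  bounce: vy ← 0.62·3.503 = 2.172
Arc 6: start y=0.000, vy=2.172 → t=0.443, apex=0.240, x_land=121.806, impact vy=-2.172
  bounce: vy ← 0.62·2.172 = 1.347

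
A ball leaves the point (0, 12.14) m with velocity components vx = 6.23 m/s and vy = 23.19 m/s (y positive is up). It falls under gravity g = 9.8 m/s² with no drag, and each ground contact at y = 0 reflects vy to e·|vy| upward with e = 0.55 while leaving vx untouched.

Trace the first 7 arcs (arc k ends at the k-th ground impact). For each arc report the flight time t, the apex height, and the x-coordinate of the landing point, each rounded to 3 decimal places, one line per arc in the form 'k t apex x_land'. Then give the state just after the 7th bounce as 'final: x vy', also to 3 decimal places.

Arc 1: start y=12.140, vy=23.190 → t=5.208, apex=39.578, x_land=32.448, impact vy=-27.852
  bounce: vy ← 0.55·27.852 = 15.318
Arc 2: start y=0.000, vy=15.318 → t=3.126, apex=11.972, x_land=51.924, impact vy=-15.318
  bounce: vy ← 0.55·15.318 = 8.425
Arc 3: start y=0.000, vy=8.425 → t=1.719, apex=3.622, x_land=62.636, impact vy=-8.425
  bounce: vy ← 0.55·8.425 = 4.634
Arc 4: start y=0.000, vy=4.634 → t=0.946, apex=1.096, x_land=68.528, impact vy=-4.634
  bounce: vy ← 0.55·4.634 = 2.549
Arc 5: start y=0.000, vy=2.549 → t=0.520, apex=0.331, x_land=71.768, impact vy=-2.549
  bounce: vy ← 0.55·2.549 = 1.402
Arc 6: start y=0.000, vy=1.402 → t=0.286, apex=0.100, x_land=73.550, impact vy=-1.402
  bounce: vy ← 0.55·1.402 = 0.771
Arc 7: start y=0.000, vy=0.771 → t=0.157, apex=0.030, x_land=74.531, impact vy=-0.771
  bounce: vy ← 0.55·0.771 = 0.424

1 5.208 39.578 32.448
2 3.126 11.972 51.924
3 1.719 3.622 62.636
4 0.946 1.096 68.528
5 0.520 0.331 71.768
6 0.286 0.100 73.550
7 0.157 0.030 74.531
final: 74.531 0.424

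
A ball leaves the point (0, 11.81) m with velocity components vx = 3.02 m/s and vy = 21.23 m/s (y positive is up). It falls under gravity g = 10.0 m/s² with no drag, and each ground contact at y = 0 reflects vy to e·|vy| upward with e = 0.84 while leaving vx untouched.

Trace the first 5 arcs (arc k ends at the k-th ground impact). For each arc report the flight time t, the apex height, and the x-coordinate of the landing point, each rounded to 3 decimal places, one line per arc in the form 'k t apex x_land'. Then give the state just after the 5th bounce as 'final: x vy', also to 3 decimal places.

Arc 1: start y=11.810, vy=21.230 → t=4.744, apex=34.346, x_land=14.327, impact vy=-26.209
  bounce: vy ← 0.84·26.209 = 22.016
Arc 2: start y=0.000, vy=22.016 → t=4.403, apex=24.234, x_land=27.624, impact vy=-22.016
  bounce: vy ← 0.84·22.016 = 18.493
Arc 3: start y=0.000, vy=18.493 → t=3.699, apex=17.100, x_land=38.794, impact vy=-18.493
  bounce: vy ← 0.84·18.493 = 15.534
Arc 4: start y=0.000, vy=15.534 → t=3.107, apex=12.066, x_land=48.176, impact vy=-15.534
  bounce: vy ← 0.84·15.534 = 13.049
Arc 5: start y=0.000, vy=13.049 → t=2.610, apex=8.513, x_land=56.058, impact vy=-13.049
  bounce: vy ← 0.84·13.049 = 10.961

1 4.744 34.346 14.327
2 4.403 24.234 27.624
3 3.699 17.100 38.794
4 3.107 12.066 48.176
5 2.610 8.513 56.058
final: 56.058 10.961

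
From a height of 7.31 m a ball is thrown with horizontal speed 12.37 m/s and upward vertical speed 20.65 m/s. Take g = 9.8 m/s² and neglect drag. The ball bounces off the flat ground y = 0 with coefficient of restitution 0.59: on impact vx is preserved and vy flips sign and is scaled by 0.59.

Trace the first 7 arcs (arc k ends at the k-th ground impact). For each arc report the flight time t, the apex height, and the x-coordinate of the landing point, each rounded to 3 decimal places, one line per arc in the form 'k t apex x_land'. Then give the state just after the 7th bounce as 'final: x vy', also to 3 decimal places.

Arc 1: start y=7.310, vy=20.650 → t=4.543, apex=29.066, x_land=56.193, impact vy=-23.868
  bounce: vy ← 0.59·23.868 = 14.082
Arc 2: start y=0.000, vy=14.082 → t=2.874, apex=10.118, x_land=91.744, impact vy=-14.082
  bounce: vy ← 0.59·14.082 = 8.309
Arc 3: start y=0.000, vy=8.309 → t=1.696, apex=3.522, x_land=112.719, impact vy=-8.309
  bounce: vy ← 0.59·8.309 = 4.902
Arc 4: start y=0.000, vy=4.902 → t=1.000, apex=1.226, x_land=125.094, impact vy=-4.902
  bounce: vy ← 0.59·4.902 = 2.892
Arc 5: start y=0.000, vy=2.892 → t=0.590, apex=0.427, x_land=132.395, impact vy=-2.892
  bounce: vy ← 0.59·2.892 = 1.706
Arc 6: start y=0.000, vy=1.706 → t=0.348, apex=0.149, x_land=136.703, impact vy=-1.706
  bounce: vy ← 0.59·1.706 = 1.007
Arc 7: start y=0.000, vy=1.007 → t=0.205, apex=0.052, x_land=139.245, impact vy=-1.007
  bounce: vy ← 0.59·1.007 = 0.594

1 4.543 29.066 56.193
2 2.874 10.118 91.744
3 1.696 3.522 112.719
4 1.000 1.226 125.094
5 0.590 0.427 132.395
6 0.348 0.149 136.703
7 0.205 0.052 139.245
final: 139.245 0.594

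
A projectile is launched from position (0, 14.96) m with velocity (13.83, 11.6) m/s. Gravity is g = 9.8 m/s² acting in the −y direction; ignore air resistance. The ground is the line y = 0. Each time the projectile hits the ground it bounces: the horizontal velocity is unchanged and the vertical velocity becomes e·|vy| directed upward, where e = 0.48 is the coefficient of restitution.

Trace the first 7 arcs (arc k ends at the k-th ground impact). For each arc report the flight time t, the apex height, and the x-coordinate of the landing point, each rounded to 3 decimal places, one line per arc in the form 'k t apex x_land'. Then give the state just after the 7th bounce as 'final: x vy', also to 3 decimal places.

1 3.294 21.825 45.558
2 2.026 5.029 73.579
3 0.973 1.159 87.029
4 0.467 0.267 93.484
5 0.224 0.062 96.583
6 0.108 0.014 98.071
7 0.052 0.003 98.785
final: 98.785 0.121

Arc 1: start y=14.960, vy=11.600 → t=3.294, apex=21.825, x_land=45.558, impact vy=-20.683
  bounce: vy ← 0.48·20.683 = 9.928
Arc 2: start y=0.000, vy=9.928 → t=2.026, apex=5.029, x_land=73.579, impact vy=-9.928
  bounce: vy ← 0.48·9.928 = 4.765
Arc 3: start y=0.000, vy=4.765 → t=0.973, apex=1.159, x_land=87.029, impact vy=-4.765
  bounce: vy ← 0.48·4.765 = 2.287
Arc 4: start y=0.000, vy=2.287 → t=0.467, apex=0.267, x_land=93.484, impact vy=-2.287
  bounce: vy ← 0.48·2.287 = 1.098
Arc 5: start y=0.000, vy=1.098 → t=0.224, apex=0.062, x_land=96.583, impact vy=-1.098
  bounce: vy ← 0.48·1.098 = 0.527
Arc 6: start y=0.000, vy=0.527 → t=0.108, apex=0.014, x_land=98.071, impact vy=-0.527
  bounce: vy ← 0.48·0.527 = 0.253
Arc 7: start y=0.000, vy=0.253 → t=0.052, apex=0.003, x_land=98.785, impact vy=-0.253
  bounce: vy ← 0.48·0.253 = 0.121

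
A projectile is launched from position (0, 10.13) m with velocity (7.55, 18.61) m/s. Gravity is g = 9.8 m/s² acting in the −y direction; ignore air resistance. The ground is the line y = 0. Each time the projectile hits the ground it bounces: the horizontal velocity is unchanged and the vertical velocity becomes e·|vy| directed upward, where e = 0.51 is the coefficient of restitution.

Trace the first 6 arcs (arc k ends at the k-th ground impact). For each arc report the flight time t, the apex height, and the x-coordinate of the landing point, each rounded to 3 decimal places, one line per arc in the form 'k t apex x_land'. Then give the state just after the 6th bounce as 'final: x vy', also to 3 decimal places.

1 4.281 27.800 32.321
2 2.430 7.231 50.664
3 1.239 1.881 60.019
4 0.632 0.489 64.790
5 0.322 0.127 67.223
6 0.164 0.033 68.464
final: 68.464 0.411

Arc 1: start y=10.130, vy=18.610 → t=4.281, apex=27.800, x_land=32.321, impact vy=-23.343
  bounce: vy ← 0.51·23.343 = 11.905
Arc 2: start y=0.000, vy=11.905 → t=2.430, apex=7.231, x_land=50.664, impact vy=-11.905
  bounce: vy ← 0.51·11.905 = 6.071
Arc 3: start y=0.000, vy=6.071 → t=1.239, apex=1.881, x_land=60.019, impact vy=-6.071
  bounce: vy ← 0.51·6.071 = 3.096
Arc 4: start y=0.000, vy=3.096 → t=0.632, apex=0.489, x_land=64.790, impact vy=-3.096
  bounce: vy ← 0.51·3.096 = 1.579
Arc 5: start y=0.000, vy=1.579 → t=0.322, apex=0.127, x_land=67.223, impact vy=-1.579
  bounce: vy ← 0.51·1.579 = 0.805
Arc 6: start y=0.000, vy=0.805 → t=0.164, apex=0.033, x_land=68.464, impact vy=-0.805
  bounce: vy ← 0.51·0.805 = 0.411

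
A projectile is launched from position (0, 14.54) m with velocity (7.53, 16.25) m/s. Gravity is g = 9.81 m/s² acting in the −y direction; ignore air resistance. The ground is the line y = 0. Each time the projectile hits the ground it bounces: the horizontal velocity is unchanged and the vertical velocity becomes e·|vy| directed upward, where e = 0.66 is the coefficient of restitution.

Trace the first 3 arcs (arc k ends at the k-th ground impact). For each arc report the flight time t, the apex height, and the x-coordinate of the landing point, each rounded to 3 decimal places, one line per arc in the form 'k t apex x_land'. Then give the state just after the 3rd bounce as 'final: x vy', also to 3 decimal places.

Arc 1: start y=14.540, vy=16.250 → t=4.046, apex=27.999, x_land=30.464, impact vy=-23.438
  bounce: vy ← 0.66·23.438 = 15.469
Arc 2: start y=0.000, vy=15.469 → t=3.154, apex=12.196, x_land=54.211, impact vy=-15.469
  bounce: vy ← 0.66·15.469 = 10.210
Arc 3: start y=0.000, vy=10.210 → t=2.081, apex=5.313, x_land=69.885, impact vy=-10.210
  bounce: vy ← 0.66·10.210 = 6.738

1 4.046 27.999 30.464
2 3.154 12.196 54.211
3 2.081 5.313 69.885
final: 69.885 6.738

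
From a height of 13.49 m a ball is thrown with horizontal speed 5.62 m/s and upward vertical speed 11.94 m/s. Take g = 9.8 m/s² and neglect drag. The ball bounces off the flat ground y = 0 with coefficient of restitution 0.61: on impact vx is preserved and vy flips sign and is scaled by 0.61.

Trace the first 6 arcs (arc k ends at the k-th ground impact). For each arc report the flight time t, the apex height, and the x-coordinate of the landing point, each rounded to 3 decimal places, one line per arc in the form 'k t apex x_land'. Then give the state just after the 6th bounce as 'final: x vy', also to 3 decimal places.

1 3.277 20.764 18.416
2 2.511 7.726 32.530
3 1.532 2.875 41.140
4 0.934 1.070 46.391
5 0.570 0.398 49.595
6 0.348 0.148 51.549
final: 51.549 1.039

Arc 1: start y=13.490, vy=11.940 → t=3.277, apex=20.764, x_land=18.416, impact vy=-20.173
  bounce: vy ← 0.61·20.173 = 12.306
Arc 2: start y=0.000, vy=12.306 → t=2.511, apex=7.726, x_land=32.530, impact vy=-12.306
  bounce: vy ← 0.61·12.306 = 7.507
Arc 3: start y=0.000, vy=7.507 → t=1.532, apex=2.875, x_land=41.140, impact vy=-7.507
  bounce: vy ← 0.61·7.507 = 4.579
Arc 4: start y=0.000, vy=4.579 → t=0.934, apex=1.070, x_land=46.391, impact vy=-4.579
  bounce: vy ← 0.61·4.579 = 2.793
Arc 5: start y=0.000, vy=2.793 → t=0.570, apex=0.398, x_land=49.595, impact vy=-2.793
  bounce: vy ← 0.61·2.793 = 1.704
Arc 6: start y=0.000, vy=1.704 → t=0.348, apex=0.148, x_land=51.549, impact vy=-1.704
  bounce: vy ← 0.61·1.704 = 1.039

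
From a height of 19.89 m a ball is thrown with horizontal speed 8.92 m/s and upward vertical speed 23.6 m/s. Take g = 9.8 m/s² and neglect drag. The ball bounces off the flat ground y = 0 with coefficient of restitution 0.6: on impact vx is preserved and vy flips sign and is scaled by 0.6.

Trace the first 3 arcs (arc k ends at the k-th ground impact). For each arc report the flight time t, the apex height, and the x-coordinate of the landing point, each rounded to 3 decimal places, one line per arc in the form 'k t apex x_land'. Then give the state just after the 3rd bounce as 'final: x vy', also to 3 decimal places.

Arc 1: start y=19.890, vy=23.600 → t=5.548, apex=48.306, x_land=49.488, impact vy=-30.770
  bounce: vy ← 0.6·30.770 = 18.462
Arc 2: start y=0.000, vy=18.462 → t=3.768, apex=17.390, x_land=83.097, impact vy=-18.462
  bounce: vy ← 0.6·18.462 = 11.077
Arc 3: start y=0.000, vy=11.077 → t=2.261, apex=6.260, x_land=103.262, impact vy=-11.077
  bounce: vy ← 0.6·11.077 = 6.646

1 5.548 48.306 49.488
2 3.768 17.390 83.097
3 2.261 6.260 103.262
final: 103.262 6.646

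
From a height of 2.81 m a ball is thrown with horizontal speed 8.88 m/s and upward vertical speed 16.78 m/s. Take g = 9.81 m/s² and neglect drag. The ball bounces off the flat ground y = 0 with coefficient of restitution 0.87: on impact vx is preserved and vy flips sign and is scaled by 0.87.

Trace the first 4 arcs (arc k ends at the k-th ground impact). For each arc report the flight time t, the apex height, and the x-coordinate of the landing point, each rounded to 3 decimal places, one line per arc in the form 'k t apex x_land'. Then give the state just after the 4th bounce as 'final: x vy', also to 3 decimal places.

Arc 1: start y=2.810, vy=16.780 → t=3.581, apex=17.161, x_land=31.799, impact vy=-18.349
  bounce: vy ← 0.87·18.349 = 15.964
Arc 2: start y=0.000, vy=15.964 → t=3.255, apex=12.989, x_land=60.700, impact vy=-15.964
  bounce: vy ← 0.87·15.964 = 13.889
Arc 3: start y=0.000, vy=13.889 → t=2.832, apex=9.832, x_land=85.844, impact vy=-13.889
  bounce: vy ← 0.87·13.889 = 12.083
Arc 4: start y=0.000, vy=12.083 → t=2.463, apex=7.441, x_land=107.720, impact vy=-12.083
  bounce: vy ← 0.87·12.083 = 10.512

1 3.581 17.161 31.799
2 3.255 12.989 60.700
3 2.832 9.832 85.844
4 2.463 7.441 107.720
final: 107.720 10.512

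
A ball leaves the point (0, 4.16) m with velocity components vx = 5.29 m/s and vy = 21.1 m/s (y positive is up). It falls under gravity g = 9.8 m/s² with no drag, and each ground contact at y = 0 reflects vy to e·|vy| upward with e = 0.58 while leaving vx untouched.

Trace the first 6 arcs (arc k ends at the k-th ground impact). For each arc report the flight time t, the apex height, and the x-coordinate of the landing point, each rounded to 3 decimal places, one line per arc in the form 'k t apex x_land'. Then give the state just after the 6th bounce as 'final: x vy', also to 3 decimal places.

1 4.495 26.875 23.779
2 2.717 9.041 38.150
3 1.576 3.041 46.485
4 0.914 1.023 51.319
5 0.530 0.344 54.123
6 0.307 0.116 55.749
final: 55.749 0.874

Arc 1: start y=4.160, vy=21.100 → t=4.495, apex=26.875, x_land=23.779, impact vy=-22.951
  bounce: vy ← 0.58·22.951 = 13.312
Arc 2: start y=0.000, vy=13.312 → t=2.717, apex=9.041, x_land=38.150, impact vy=-13.312
  bounce: vy ← 0.58·13.312 = 7.721
Arc 3: start y=0.000, vy=7.721 → t=1.576, apex=3.041, x_land=46.485, impact vy=-7.721
  bounce: vy ← 0.58·7.721 = 4.478
Arc 4: start y=0.000, vy=4.478 → t=0.914, apex=1.023, x_land=51.319, impact vy=-4.478
  bounce: vy ← 0.58·4.478 = 2.597
Arc 5: start y=0.000, vy=2.597 → t=0.530, apex=0.344, x_land=54.123, impact vy=-2.597
  bounce: vy ← 0.58·2.597 = 1.506
Arc 6: start y=0.000, vy=1.506 → t=0.307, apex=0.116, x_land=55.749, impact vy=-1.506
  bounce: vy ← 0.58·1.506 = 0.874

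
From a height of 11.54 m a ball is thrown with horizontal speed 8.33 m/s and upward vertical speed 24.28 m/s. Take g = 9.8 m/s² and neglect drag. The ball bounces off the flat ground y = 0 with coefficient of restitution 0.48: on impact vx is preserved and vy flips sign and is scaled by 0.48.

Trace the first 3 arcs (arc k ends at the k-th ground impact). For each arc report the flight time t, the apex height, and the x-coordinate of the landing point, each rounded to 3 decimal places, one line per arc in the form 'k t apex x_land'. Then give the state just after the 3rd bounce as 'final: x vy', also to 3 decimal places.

Arc 1: start y=11.540, vy=24.280 → t=5.392, apex=41.617, x_land=44.914, impact vy=-28.561
  bounce: vy ← 0.48·28.561 = 13.709
Arc 2: start y=0.000, vy=13.709 → t=2.798, apex=9.589, x_land=68.220, impact vy=-13.709
  bounce: vy ← 0.48·13.709 = 6.580
Arc 3: start y=0.000, vy=6.580 → t=1.343, apex=2.209, x_land=79.406, impact vy=-6.580
  bounce: vy ← 0.48·6.580 = 3.159

1 5.392 41.617 44.914
2 2.798 9.589 68.220
3 1.343 2.209 79.406
final: 79.406 3.159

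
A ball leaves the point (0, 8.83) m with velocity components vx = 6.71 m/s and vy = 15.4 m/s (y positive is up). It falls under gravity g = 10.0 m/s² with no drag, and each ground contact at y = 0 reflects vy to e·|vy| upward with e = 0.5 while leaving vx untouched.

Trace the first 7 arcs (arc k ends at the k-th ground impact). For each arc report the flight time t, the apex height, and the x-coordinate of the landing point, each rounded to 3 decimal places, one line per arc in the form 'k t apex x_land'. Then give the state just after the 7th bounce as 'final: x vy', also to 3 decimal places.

Arc 1: start y=8.830, vy=15.400 → t=3.574, apex=20.688, x_land=23.982, impact vy=-20.341
  bounce: vy ← 0.5·20.341 = 10.171
Arc 2: start y=0.000, vy=10.171 → t=2.034, apex=5.172, x_land=37.631, impact vy=-10.171
  bounce: vy ← 0.5·10.171 = 5.085
Arc 3: start y=0.000, vy=5.085 → t=1.017, apex=1.293, x_land=44.456, impact vy=-5.085
  bounce: vy ← 0.5·5.085 = 2.543
Arc 4: start y=0.000, vy=2.543 → t=0.509, apex=0.323, x_land=47.868, impact vy=-2.543
  bounce: vy ← 0.5·2.543 = 1.271
Arc 5: start y=0.000, vy=1.271 → t=0.254, apex=0.081, x_land=49.574, impact vy=-1.271
  bounce: vy ← 0.5·1.271 = 0.636
Arc 6: start y=0.000, vy=0.636 → t=0.127, apex=0.020, x_land=50.427, impact vy=-0.636
  bounce: vy ← 0.5·0.636 = 0.318
Arc 7: start y=0.000, vy=0.318 → t=0.064, apex=0.005, x_land=50.853, impact vy=-0.318
  bounce: vy ← 0.5·0.318 = 0.159

1 3.574 20.688 23.982
2 2.034 5.172 37.631
3 1.017 1.293 44.456
4 0.509 0.323 47.868
5 0.254 0.081 49.574
6 0.127 0.020 50.427
7 0.064 0.005 50.853
final: 50.853 0.159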